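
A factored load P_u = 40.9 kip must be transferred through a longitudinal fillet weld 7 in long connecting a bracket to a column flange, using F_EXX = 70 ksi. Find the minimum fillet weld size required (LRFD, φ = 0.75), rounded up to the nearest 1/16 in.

Total weld length L = 7 in.
Required throat t_e = P_u / (φ × 0.6 F_EXX × L) = 40.9 / (0.75 × 0.6 × 70 × 7) = 0.1855 in.
Required leg w = t_e / 0.707 = 0.2624 in → use 5/16 in.

w = 5/16 in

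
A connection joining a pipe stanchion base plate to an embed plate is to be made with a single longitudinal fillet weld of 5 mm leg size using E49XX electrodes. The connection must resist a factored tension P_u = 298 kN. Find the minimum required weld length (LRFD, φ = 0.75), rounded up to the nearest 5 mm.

E49XX → F_EXX = 490 MPa.
Throat t_e = 0.707 × 5 = 3.535 mm.
φr_n = 0.75 × 0.6 × 490 × 3.535 × 10⁻³ = 0.7795 kN/mm.
L_req = P_u / φr_n = 298 / 0.7795 = 382.3 mm total.
Round up → use L = 385 mm.

L = 385 mm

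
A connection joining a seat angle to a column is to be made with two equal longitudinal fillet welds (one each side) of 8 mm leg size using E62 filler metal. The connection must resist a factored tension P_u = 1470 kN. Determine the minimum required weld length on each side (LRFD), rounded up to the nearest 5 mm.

L = 470 mm on each side

E62XX → F_EXX = 620 MPa.
Throat t_e = 0.707 × 8 = 5.656 mm.
φr_n = 0.75 × 0.6 × 620 × 5.656 × 10⁻³ = 1.578 kN/mm.
L_req = P_u / φr_n = 1470 / 1.578 = 931.5 mm total.
Per side: 931.5 / 2 = 465.8 mm.
Round up → use L = 470 mm on each side.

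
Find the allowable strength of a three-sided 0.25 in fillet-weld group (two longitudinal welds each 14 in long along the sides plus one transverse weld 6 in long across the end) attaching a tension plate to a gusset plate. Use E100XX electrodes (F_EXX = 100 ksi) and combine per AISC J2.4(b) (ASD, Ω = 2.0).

R_n/Ω ≈ 180 kip

t_e = 0.707 × 0.25 = 0.1767 in.
R_nwl = 0.6 × 100 × 0.1767 × 28 = 296.9 kip (longitudinal, 2 welds).
R_nwt = 0.6 × 100 × 0.1767 × 6 = 63.63 kip (transverse, base value).
(i) R_nwl + R_nwt = 360.6 kip; (ii) 0.85 R_nwl + 1.5 R_nwt = 347.8 kip.
R_n = max = 360.6 kip [governs: (i)]; R_n/Ω = 180.3 kip.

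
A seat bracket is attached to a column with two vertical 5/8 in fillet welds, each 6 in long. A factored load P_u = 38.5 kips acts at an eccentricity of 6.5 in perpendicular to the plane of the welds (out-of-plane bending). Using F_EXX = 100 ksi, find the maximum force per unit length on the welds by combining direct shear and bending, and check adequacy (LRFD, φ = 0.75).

L_w = 2 × 6 = 12 in; section modulus (unit throat) S = 2 × L²/6 = 12 in².
Direct shear f_v = P/L_w = 38.5/12 = 3.208 kip/in.
Moment M = P × e = 38.5 × 6.5 = 250.25 kip·in; bending f_b = M/S = 20.85 kip/in.
f_max = √(f_v² + f_b²) = √(3.208² + 20.85²) = 21.1 kip/in.
φr_n = 0.75 × 0.6 × 100 × (0.707 × 0.625) = 19.88 kip/in → NOT adequate.

f_max ≈ 21.1 kip/in; NOT adequate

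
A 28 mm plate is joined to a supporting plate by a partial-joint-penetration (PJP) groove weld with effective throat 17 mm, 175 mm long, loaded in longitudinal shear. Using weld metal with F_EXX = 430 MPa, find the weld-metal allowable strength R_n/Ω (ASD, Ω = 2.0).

R_n/Ω ≈ 384 kN

Effective throat (given) t_e = 17 mm.
A_we = 17 × 175 = 2975 mm².
F_nw = 0.6 F_EXX = 258 MPa.
R_n/Ω = (258 × 2975) / 2.0 × 10⁻³ = 383.8 kN.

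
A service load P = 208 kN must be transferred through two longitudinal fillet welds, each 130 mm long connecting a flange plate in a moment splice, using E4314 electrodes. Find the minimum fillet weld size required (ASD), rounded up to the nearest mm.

E43XX → F_EXX = 430 MPa.
Total weld length L = 260 mm.
Required throat t_e = P × Ω / (0.6 F_EXX × L) = 208 × 2.0 / (0.6 × 430 × 260 × 10⁻³) = 6.202 mm.
Required leg w = t_e / 0.707 = 8.772 mm → use 9 mm.

w = 9 mm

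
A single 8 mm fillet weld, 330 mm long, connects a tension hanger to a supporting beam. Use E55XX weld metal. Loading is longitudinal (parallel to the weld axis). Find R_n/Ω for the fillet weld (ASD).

R_n/Ω ≈ 308 kN

E55XX → F_EXX = 550 MPa.
Effective throat t_e = 0.707 × 8 = 5.656 mm.
Total length L = 330 mm; A_we = 5.656 × 330 = 1866 mm².
F_nw = 0.6 F_EXX = 0.6 × 550 = 330 MPa.
R_n = 330 × 1866 × 10⁻³ = 615.9 kN; R_n/Ω = 615.9/2.0 = 308 kN.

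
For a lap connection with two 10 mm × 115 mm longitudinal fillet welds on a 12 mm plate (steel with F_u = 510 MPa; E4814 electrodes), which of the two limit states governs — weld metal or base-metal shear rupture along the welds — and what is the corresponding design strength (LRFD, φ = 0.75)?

φR_n ≈ 351 kN (weld metal governs)

E48XX → F_EXX = 480 MPa.
t_e = 0.707 × 10 = 7.07 mm; L = 230 mm.
Weld metal: φR_n = 0.75 × 0.6 × 480 × 7.07 × 230 × 10⁻³ = 351.2 kN.
Base metal (shear rupture): φR_n = 0.75 × 0.6 × 510 × 12 × 230 × 10⁻³ = 633.4 kN.
Governing: weld metal.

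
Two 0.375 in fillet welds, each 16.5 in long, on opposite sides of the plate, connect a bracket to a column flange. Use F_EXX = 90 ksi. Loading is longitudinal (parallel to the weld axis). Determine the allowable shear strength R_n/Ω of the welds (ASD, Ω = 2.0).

Effective throat t_e = 0.707 × 0.375 = 0.2651 in.
Total length L = 33 in; A_we = 0.2651 × 33 = 8.749 in².
F_nw = 0.6 F_EXX = 0.6 × 90 = 54 ksi.
R_n = 54 × 8.749 = 472.5 kip; R_n/Ω = 472.5/2.0 = 236.2 kip.

R_n/Ω ≈ 236 kip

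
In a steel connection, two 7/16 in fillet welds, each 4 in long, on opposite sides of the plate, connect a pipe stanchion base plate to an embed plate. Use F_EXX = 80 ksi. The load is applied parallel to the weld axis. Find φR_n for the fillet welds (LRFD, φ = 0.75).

Effective throat t_e = 0.707 × 0.4375 = 0.3093 in.
Total length L = 8 in; A_we = 0.3093 × 8 = 2.474 in².
F_nw = 0.6 F_EXX = 0.6 × 80 = 48 ksi.
φR_n = 0.75 × 48 × 2.474 = 89.08 kip.

φR_n ≈ 89.1 kip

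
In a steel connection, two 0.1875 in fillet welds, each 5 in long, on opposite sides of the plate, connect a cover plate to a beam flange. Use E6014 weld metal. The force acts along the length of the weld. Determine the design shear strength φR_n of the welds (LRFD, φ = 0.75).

φR_n ≈ 35.8 kips

E60XX → F_EXX = 60 ksi.
Effective throat t_e = 0.707 × 0.1875 = 0.1326 in.
Total length L = 10 in; A_we = 0.1326 × 10 = 1.326 in².
F_nw = 0.6 F_EXX = 0.6 × 60 = 36 ksi.
φR_n = 0.75 × 36 × 1.326 = 35.79 kips.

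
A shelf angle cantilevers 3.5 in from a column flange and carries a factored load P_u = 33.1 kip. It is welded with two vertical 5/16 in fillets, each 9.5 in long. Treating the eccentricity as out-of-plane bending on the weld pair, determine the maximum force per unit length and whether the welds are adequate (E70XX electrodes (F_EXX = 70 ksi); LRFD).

f_max ≈ 4.23 kip/in; adequate

L_w = 2 × 9.5 = 19 in; section modulus (unit throat) S = 2 × L²/6 = 30.08 in².
Direct shear f_v = P/L_w = 33.1/19 = 1.742 kip/in.
Moment M = P × e = 33.1 × 3.5 = 115.85 kip·in; bending f_b = M/S = 3.851 kip/in.
f_max = √(f_v² + f_b²) = √(1.742² + 3.851²) = 4.227 kip/in.
φr_n = 0.75 × 0.6 × 70 × (0.707 × 0.3125) = 6.96 kip/in → adequate.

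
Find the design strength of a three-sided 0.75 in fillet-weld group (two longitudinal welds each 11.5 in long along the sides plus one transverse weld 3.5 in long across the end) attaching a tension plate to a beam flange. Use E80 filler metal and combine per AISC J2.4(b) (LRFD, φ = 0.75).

E80XX → F_EXX = 80 ksi.
t_e = 0.707 × 0.75 = 0.5302 in.
R_nwl = 0.6 × 80 × 0.5302 × 23 = 585.4 kip (longitudinal, 2 welds).
R_nwt = 0.6 × 80 × 0.5302 × 3.5 = 89.08 kip (transverse, base value).
(i) R_nwl + R_nwt = 674.5 kip; (ii) 0.85 R_nwl + 1.5 R_nwt = 631.2 kip.
R_n = max = 674.5 kip [governs: (i)]; φR_n = 505.9 kip.

φR_n ≈ 506 kip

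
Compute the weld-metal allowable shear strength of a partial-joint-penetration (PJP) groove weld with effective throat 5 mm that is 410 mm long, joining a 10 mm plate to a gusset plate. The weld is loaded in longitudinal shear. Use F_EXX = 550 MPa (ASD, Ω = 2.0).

Effective throat (given) t_e = 5 mm.
A_we = 5 × 410 = 2050 mm².
F_nw = 0.6 F_EXX = 330 MPa.
R_n/Ω = (330 × 2050) / 2.0 × 10⁻³ = 338.2 kN.

R_n/Ω ≈ 338 kN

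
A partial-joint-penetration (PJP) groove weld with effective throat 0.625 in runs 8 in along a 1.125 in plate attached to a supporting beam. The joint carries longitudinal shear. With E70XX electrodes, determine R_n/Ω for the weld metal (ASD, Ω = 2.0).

R_n/Ω ≈ 105 kip

E70XX → F_EXX = 70 ksi.
Effective throat (given) t_e = 0.625 in.
A_we = 0.625 × 8 = 5 in².
F_nw = 0.6 F_EXX = 42 ksi.
R_n/Ω = (42 × 5) / 2.0 = 105 kip.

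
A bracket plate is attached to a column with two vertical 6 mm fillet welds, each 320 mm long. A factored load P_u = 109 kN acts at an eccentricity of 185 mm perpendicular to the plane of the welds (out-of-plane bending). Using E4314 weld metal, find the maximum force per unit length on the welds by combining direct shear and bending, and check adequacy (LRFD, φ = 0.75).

E43XX → F_EXX = 430 MPa.
L_w = 2 × 320 = 640 mm; section modulus (unit throat) S = 2 × L²/6 = 34130 mm².
Direct shear f_v = P/L_w = 109×10³/640 = 170.3 N/mm.
Moment M = P × e = 109×10³ × 185 = 20165000 N·mm; bending f_b = M/S = 590.8 N/mm.
f_max = √(f_v² + f_b²) = √(170.3² + 590.8²) = 614.8 N/mm.
φr_n = 0.75 × 0.6 × 430 × (0.707 × 6) = 820.8 N/mm → adequate.

f_max ≈ 615 N/mm; adequate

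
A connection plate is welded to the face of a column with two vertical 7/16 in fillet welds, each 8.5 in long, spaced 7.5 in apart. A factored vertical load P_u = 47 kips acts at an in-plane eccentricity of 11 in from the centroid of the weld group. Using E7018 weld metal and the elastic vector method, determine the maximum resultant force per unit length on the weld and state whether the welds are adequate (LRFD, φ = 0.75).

E70XX → F_EXX = 70 ksi.
Total weld length L_w = 17 in. Treat welds as unit-width lines.
Polar moment about centroid: J = 2[d³/12 + d(b/2)²] = 2[8.5³/12 + 8.5×3.75²] = 341.4 in³.
Direct shear f_v = P/L_w = 47 / 17 = 2.765 kip/in (vertical).
Torsion M = P·e = 47 × 11 = 517 kip·in.
Critical point at (x, y) = (3.75, 4.25) from centroid. f_tx = M·y/J = 6.436 kip/in; f_ty = M·x/J = 5.679 kip/in.
Resultant f_max = √[f_tx² + (f_v + f_ty)²] = √[6.436² + (2.765 + 5.679)²] = 10.62 kip/in.
Capacity per unit length: φr_n = 0.75 × 0.6 × 70 × (0.707 × 0.4375) = 9.743 kip/in.
10.62 > 9.743 → NOT adequate.

f_max ≈ 10.6 kip/in; NOT adequate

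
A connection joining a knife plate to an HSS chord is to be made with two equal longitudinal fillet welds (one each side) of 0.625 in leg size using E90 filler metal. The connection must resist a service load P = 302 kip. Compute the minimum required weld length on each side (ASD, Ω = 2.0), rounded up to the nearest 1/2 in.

L = 13 in on each side

E90XX → F_EXX = 90 ksi.
Throat t_e = 0.707 × 0.625 = 0.4419 in.
r_n/Ω = (0.6 × 90 × 0.4419) / 2.0 = 11.93 kip/in.
L_req = P / (r_n/Ω) = 302 / 11.93 = 25.31 in total.
Per side: 25.31 / 2 = 12.66 in.
Round up → use L = 13 in on each side.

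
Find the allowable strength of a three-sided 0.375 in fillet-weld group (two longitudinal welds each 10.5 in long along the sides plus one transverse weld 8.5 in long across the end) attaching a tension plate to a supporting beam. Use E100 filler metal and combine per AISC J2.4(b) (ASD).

E100XX → F_EXX = 100 ksi.
t_e = 0.707 × 0.375 = 0.2651 in.
R_nwl = 0.6 × 100 × 0.2651 × 21 = 334.1 kips (longitudinal, 2 welds).
R_nwt = 0.6 × 100 × 0.2651 × 8.5 = 135.2 kips (transverse, base value).
(i) R_nwl + R_nwt = 469.3 kips; (ii) 0.85 R_nwl + 1.5 R_nwt = 486.8 kips.
R_n = max = 486.8 kips [governs: (ii)]; R_n/Ω = 243.4 kips.

R_n/Ω ≈ 243 kips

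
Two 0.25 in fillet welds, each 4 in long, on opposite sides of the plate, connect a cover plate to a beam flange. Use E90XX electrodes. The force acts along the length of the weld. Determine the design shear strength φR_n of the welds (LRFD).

φR_n ≈ 57.3 kips

E90XX → F_EXX = 90 ksi.
Effective throat t_e = 0.707 × 0.25 = 0.1767 in.
Total length L = 8 in; A_we = 0.1767 × 8 = 1.414 in².
F_nw = 0.6 F_EXX = 0.6 × 90 = 54 ksi.
φR_n = 0.75 × 54 × 1.414 = 57.27 kips.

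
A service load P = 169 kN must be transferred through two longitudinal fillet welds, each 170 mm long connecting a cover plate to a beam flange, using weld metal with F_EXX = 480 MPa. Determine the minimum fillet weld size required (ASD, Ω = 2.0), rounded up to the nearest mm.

Total weld length L = 340 mm.
Required throat t_e = P × Ω / (0.6 F_EXX × L) = 169 × 2.0 / (0.6 × 480 × 340 × 10⁻³) = 3.452 mm.
Required leg w = t_e / 0.707 = 4.882 mm → use 5 mm.

w = 5 mm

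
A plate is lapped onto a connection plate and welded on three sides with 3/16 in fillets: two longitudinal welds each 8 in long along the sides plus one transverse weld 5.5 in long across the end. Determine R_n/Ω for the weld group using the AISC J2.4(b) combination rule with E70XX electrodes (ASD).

R_n/Ω ≈ 60.8 kips

E70XX → F_EXX = 70 ksi.
t_e = 0.707 × 0.1875 = 0.1326 in.
R_nwl = 0.6 × 70 × 0.1326 × 16 = 89.08 kips (longitudinal, 2 welds).
R_nwt = 0.6 × 70 × 0.1326 × 5.5 = 30.62 kips (transverse, base value).
(i) R_nwl + R_nwt = 119.7 kips; (ii) 0.85 R_nwl + 1.5 R_nwt = 121.7 kips.
R_n = max = 121.7 kips [governs: (ii)]; R_n/Ω = 60.83 kips.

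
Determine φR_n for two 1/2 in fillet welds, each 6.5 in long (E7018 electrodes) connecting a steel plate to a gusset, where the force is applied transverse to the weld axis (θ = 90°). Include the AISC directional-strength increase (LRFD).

E70XX → F_EXX = 70 ksi.
t_e = 0.707 × 0.5 = 0.3535 in; A_we = 0.3535 × 13 = 4.595 in².
Directional factor: 1.0 + 0.5 sin^1.5(90°) = 1.5.
F_nw = 0.6 × 70 × 1.5 = 63 ksi.
φR_n = 0.75 × 63 × 4.595 = 217.1 kips.

φR_n ≈ 217 kips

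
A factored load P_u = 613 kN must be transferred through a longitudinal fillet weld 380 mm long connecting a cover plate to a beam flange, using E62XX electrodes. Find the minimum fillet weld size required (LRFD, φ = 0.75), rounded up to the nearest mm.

w = 9 mm

E62XX → F_EXX = 620 MPa.
Total weld length L = 380 mm.
Required throat t_e = P_u / (φ × 0.6 F_EXX × L) = 613 / (0.75 × 0.6 × 620 × 380 × 10⁻³) = 5.782 mm.
Required leg w = t_e / 0.707 = 8.178 mm → use 9 mm.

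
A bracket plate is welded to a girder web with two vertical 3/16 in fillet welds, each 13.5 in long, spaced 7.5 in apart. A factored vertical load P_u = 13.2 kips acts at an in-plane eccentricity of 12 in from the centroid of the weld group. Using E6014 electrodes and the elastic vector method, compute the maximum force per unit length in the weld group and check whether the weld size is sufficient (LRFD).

E60XX → F_EXX = 60 ksi.
Total weld length L_w = 27 in. Treat welds as unit-width lines.
Polar moment about centroid: J = 2[d³/12 + d(b/2)²] = 2[13.5³/12 + 13.5×3.75²] = 789.8 in³.
Direct shear f_v = P/L_w = 13.2 / 27 = 0.4889 kip/in (vertical).
Torsion M = P·e = 13.2 × 12 = 158.4 kip·in.
Critical point at (x, y) = (3.75, 6.75) from centroid. f_tx = M·y/J = 1.354 kip/in; f_ty = M·x/J = 0.7521 kip/in.
Resultant f_max = √[f_tx² + (f_v + f_ty)²] = √[1.354² + (0.4889 + 0.7521)²] = 1.837 kip/in.
Capacity per unit length: φr_n = 0.75 × 0.6 × 60 × (0.707 × 0.1875) = 3.579 kip/in.
1.837 ≤ 3.579 → adequate.

f_max ≈ 1.84 kip/in; adequate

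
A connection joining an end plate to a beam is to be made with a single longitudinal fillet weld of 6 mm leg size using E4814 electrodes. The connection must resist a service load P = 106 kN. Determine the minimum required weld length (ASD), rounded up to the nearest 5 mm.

E48XX → F_EXX = 480 MPa.
Throat t_e = 0.707 × 6 = 4.242 mm.
r_n/Ω = (0.6 × 480 × 4.242) / 2.0 = 610.8 N/mm = 0.6108 kN/mm.
L_req = P / (r_n/Ω) = 106 / 0.6108 = 173.5 mm total.
Round up → use L = 175 mm.

L = 175 mm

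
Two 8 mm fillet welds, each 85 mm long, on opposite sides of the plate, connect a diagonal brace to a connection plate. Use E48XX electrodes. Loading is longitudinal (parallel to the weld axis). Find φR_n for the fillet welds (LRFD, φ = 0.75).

E48XX → F_EXX = 480 MPa.
Effective throat t_e = 0.707 × 8 = 5.656 mm.
Total length L = 170 mm; A_we = 5.656 × 170 = 961.5 mm².
F_nw = 0.6 F_EXX = 0.6 × 480 = 288 MPa.
φR_n = 0.75 × 288 × 961.5 × 10⁻³ = 207.7 kN.

φR_n ≈ 208 kN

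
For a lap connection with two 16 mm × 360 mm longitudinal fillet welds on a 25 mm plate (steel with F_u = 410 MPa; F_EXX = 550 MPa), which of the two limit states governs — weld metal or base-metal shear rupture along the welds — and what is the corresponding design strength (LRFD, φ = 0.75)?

t_e = 0.707 × 16 = 11.31 mm; L = 720 mm.
Weld metal: φR_n = 0.75 × 0.6 × 550 × 11.31 × 720 × 10⁻³ = 2016 kN.
Base metal (shear rupture): φR_n = 0.75 × 0.6 × 410 × 25 × 720 × 10⁻³ = 3321 kN.
Governing: weld metal.

φR_n ≈ 2020 kN (weld metal governs)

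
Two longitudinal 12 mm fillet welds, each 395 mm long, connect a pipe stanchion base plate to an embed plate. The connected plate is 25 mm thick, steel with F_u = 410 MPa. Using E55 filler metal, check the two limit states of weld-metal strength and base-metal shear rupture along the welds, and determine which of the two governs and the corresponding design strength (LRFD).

φR_n ≈ 1660 kN (weld metal governs)

E55XX → F_EXX = 550 MPa.
t_e = 0.707 × 12 = 8.484 mm; L = 790 mm.
Weld metal: φR_n = 0.75 × 0.6 × 550 × 8.484 × 790 × 10⁻³ = 1659 kN.
Base metal (shear rupture): φR_n = 0.75 × 0.6 × 410 × 25 × 790 × 10⁻³ = 3644 kN.
Governing: weld metal.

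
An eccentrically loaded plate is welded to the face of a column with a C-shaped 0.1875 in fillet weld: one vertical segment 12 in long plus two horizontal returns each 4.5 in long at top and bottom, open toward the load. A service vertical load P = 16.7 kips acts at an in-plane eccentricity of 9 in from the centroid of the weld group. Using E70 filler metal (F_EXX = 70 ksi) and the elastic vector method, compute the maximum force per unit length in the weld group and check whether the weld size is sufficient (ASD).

f_max ≈ 2.55 kip/in; adequate

Total weld length L_w = 21 in. Treat welds as unit-width lines.
Centroid: x̄ = 2×4.5×2.25 / 21 = 0.9643 in from the vertical weld.
Polar moment about centroid: J = I_x + I_y = [12³/12 + 2×4.5×6²] + [12×0.9643² + 2(4.5³/12 + 4.5×1.286²)] = 509.2 in³.
Direct shear f_v = P/L_w = 16.7 / 21 = 0.7952 kip/in (vertical).
Torsion M = P·e = 16.7 × 9 = 150.3 kip·in.
Critical point at (x, y) = (3.536, 6) from centroid. f_tx = M·y/J = 1.771 kip/in; f_ty = M·x/J = 1.044 kip/in.
Resultant f_max = √[f_tx² + (f_v + f_ty)²] = √[1.771² + (0.7952 + 1.044)²] = 2.553 kip/in.
Capacity per unit length: r_n/Ω = (1/2.0) × 0.6 × 70 × (0.707 × 0.1875) = 2.784 kip/in.
2.553 ≤ 2.784 → adequate.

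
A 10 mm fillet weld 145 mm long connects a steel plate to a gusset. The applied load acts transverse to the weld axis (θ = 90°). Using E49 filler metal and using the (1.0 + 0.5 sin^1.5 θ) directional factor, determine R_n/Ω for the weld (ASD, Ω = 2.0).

R_n/Ω ≈ 226 kN

E49XX → F_EXX = 490 MPa.
t_e = 0.707 × 10 = 7.07 mm; A_we = 7.07 × 145 = 1025 mm².
Directional factor: 1.0 + 0.5 sin^1.5(90°) = 1.5.
F_nw = 0.6 × 490 × 1.5 = 441 MPa.
R_n/Ω = (441 × 1025) / 2.0 × 10⁻³ = 226 kN.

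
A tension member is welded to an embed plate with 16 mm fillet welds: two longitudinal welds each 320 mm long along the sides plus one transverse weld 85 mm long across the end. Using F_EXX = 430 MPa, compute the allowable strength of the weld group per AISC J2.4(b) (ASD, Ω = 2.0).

t_e = 0.707 × 16 = 11.31 mm.
R_nwl = 0.6 × 430 × 11.31 × 640 × 10⁻³ = 1868 kN (longitudinal, 2 welds).
R_nwt = 0.6 × 430 × 11.31 × 85 × 10⁻³ = 248.1 kN (transverse, base value).
(i) R_nwl + R_nwt = 2116 kN; (ii) 0.85 R_nwl + 1.5 R_nwt = 1960 kN.
R_n = max = 2116 kN [governs: (i)]; R_n/Ω = 1058 kN.

R_n/Ω ≈ 1060 kN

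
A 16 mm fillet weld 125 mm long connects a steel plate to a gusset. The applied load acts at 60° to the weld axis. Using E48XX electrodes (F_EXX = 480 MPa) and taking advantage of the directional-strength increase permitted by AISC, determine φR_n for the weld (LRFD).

φR_n ≈ 428 kN

t_e = 0.707 × 16 = 11.31 mm; A_we = 11.31 × 125 = 1414 mm².
Directional factor: 1.0 + 0.5 sin^1.5(60°) = 1.403.
F_nw = 0.6 × 480 × 1.403 = 404.1 MPa.
φR_n = 0.75 × 404.1 × 1414 × 10⁻³ = 428.5 kN.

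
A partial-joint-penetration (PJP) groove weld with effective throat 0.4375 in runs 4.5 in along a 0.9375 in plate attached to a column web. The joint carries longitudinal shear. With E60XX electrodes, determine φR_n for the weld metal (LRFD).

E60XX → F_EXX = 60 ksi.
Effective throat (given) t_e = 0.4375 in.
A_we = 0.4375 × 4.5 = 1.969 in².
F_nw = 0.6 F_EXX = 36 ksi.
φR_n = 0.75 × 36 × 1.969 = 53.16 kip.

φR_n ≈ 53.2 kip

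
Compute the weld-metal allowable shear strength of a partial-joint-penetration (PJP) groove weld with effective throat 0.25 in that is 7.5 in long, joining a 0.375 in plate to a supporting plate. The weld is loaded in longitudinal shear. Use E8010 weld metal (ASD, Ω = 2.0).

E80XX → F_EXX = 80 ksi.
Effective throat (given) t_e = 0.25 in.
A_we = 0.25 × 7.5 = 1.875 in².
F_nw = 0.6 F_EXX = 48 ksi.
R_n/Ω = (48 × 1.875) / 2.0 = 45 kips.

R_n/Ω ≈ 45 kips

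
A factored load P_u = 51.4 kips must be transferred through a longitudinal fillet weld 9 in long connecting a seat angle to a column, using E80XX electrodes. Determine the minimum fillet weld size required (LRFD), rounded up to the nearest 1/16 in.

E80XX → F_EXX = 80 ksi.
Total weld length L = 9 in.
Required throat t_e = P_u / (φ × 0.6 F_EXX × L) = 51.4 / (0.75 × 0.6 × 80 × 9) = 0.1586 in.
Required leg w = t_e / 0.707 = 0.2244 in → use 1/4 in.

w = 1/4 in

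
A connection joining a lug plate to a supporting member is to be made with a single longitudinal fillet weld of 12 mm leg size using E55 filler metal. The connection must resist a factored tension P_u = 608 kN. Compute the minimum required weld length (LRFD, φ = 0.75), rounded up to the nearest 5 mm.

L = 290 mm

E55XX → F_EXX = 550 MPa.
Throat t_e = 0.707 × 12 = 8.484 mm.
φr_n = 0.75 × 0.6 × 550 × 8.484 × 10⁻³ = 2.1 kN/mm.
L_req = P_u / φr_n = 608 / 2.1 = 289.6 mm total.
Round up → use L = 290 mm.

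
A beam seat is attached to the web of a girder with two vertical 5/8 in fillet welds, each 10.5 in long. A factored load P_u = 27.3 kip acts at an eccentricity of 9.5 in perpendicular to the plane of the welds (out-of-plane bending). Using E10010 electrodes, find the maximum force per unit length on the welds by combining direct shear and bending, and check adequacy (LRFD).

f_max ≈ 7.18 kip/in; adequate

E100XX → F_EXX = 100 ksi.
L_w = 2 × 10.5 = 21 in; section modulus (unit throat) S = 2 × L²/6 = 36.75 in².
Direct shear f_v = P/L_w = 27.3/21 = 1.3 kip/in.
Moment M = P × e = 27.3 × 9.5 = 259.35 kip·in; bending f_b = M/S = 7.057 kip/in.
f_max = √(f_v² + f_b²) = √(1.3² + 7.057²) = 7.176 kip/in.
φr_n = 0.75 × 0.6 × 100 × (0.707 × 0.625) = 19.88 kip/in → adequate.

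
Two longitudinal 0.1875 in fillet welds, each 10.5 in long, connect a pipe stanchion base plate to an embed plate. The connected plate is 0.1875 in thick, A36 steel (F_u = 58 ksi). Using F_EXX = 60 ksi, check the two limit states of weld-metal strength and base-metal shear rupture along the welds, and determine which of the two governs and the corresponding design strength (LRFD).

t_e = 0.707 × 0.1875 = 0.1326 in; L = 21 in.
Weld metal: φR_n = 0.75 × 0.6 × 60 × 0.1326 × 21 = 75.16 kips.
Base metal (shear rupture): φR_n = 0.75 × 0.6 × 58 × 0.1875 × 21 = 102.8 kips.
Governing: weld metal.

φR_n ≈ 75.2 kips (weld metal governs)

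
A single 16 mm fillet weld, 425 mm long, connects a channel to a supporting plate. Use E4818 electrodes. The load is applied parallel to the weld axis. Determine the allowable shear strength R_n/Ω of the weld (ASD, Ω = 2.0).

E48XX → F_EXX = 480 MPa.
Effective throat t_e = 0.707 × 16 = 11.31 mm.
Total length L = 425 mm; A_we = 11.31 × 425 = 4808 mm².
F_nw = 0.6 F_EXX = 0.6 × 480 = 288 MPa.
R_n = 288 × 4808 × 10⁻³ = 1385 kN; R_n/Ω = 1385/2.0 = 692.3 kN.

R_n/Ω ≈ 692 kN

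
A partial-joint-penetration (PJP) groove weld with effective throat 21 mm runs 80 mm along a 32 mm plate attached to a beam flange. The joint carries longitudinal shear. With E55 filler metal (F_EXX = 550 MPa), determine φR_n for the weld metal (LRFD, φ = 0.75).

φR_n ≈ 416 kN

Effective throat (given) t_e = 21 mm.
A_we = 21 × 80 = 1680 mm².
F_nw = 0.6 F_EXX = 330 MPa.
φR_n = 0.75 × 330 × 1680 × 10⁻³ = 415.8 kN.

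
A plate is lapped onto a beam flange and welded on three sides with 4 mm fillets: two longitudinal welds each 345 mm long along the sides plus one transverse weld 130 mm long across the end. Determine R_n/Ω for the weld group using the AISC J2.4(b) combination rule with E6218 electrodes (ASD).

R_n/Ω ≈ 431 kN

E62XX → F_EXX = 620 MPa.
t_e = 0.707 × 4 = 2.828 mm.
R_nwl = 0.6 × 620 × 2.828 × 690 × 10⁻³ = 725.9 kN (longitudinal, 2 welds).
R_nwt = 0.6 × 620 × 2.828 × 130 × 10⁻³ = 136.8 kN (transverse, base value).
(i) R_nwl + R_nwt = 862.7 kN; (ii) 0.85 R_nwl + 1.5 R_nwt = 822.2 kN.
R_n = max = 862.7 kN [governs: (i)]; R_n/Ω = 431.3 kN.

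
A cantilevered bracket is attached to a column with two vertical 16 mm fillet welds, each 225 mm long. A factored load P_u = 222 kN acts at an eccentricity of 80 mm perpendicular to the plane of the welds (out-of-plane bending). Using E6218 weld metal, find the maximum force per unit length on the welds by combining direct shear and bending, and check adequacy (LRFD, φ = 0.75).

f_max ≈ 1160 N/mm; adequate

E62XX → F_EXX = 620 MPa.
L_w = 2 × 225 = 450 mm; section modulus (unit throat) S = 2 × L²/6 = 16880 mm².
Direct shear f_v = P/L_w = 222×10³/450 = 493.3 N/mm.
Moment M = P × e = 222×10³ × 80 = 17760000 N·mm; bending f_b = M/S = 1052 N/mm.
f_max = √(f_v² + f_b²) = √(493.3² + 1052²) = 1162 N/mm.
φr_n = 0.75 × 0.6 × 620 × (0.707 × 16) = 3156 N/mm → adequate.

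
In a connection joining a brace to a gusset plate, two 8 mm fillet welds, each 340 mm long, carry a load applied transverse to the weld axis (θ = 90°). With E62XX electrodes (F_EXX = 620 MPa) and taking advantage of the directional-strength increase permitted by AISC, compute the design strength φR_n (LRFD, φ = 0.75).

t_e = 0.707 × 8 = 5.656 mm; A_we = 5.656 × 680 = 3846 mm².
Directional factor: 1.0 + 0.5 sin^1.5(90°) = 1.5.
F_nw = 0.6 × 620 × 1.5 = 558 MPa.
φR_n = 0.75 × 558 × 3846 × 10⁻³ = 1610 kN.

φR_n ≈ 1610 kN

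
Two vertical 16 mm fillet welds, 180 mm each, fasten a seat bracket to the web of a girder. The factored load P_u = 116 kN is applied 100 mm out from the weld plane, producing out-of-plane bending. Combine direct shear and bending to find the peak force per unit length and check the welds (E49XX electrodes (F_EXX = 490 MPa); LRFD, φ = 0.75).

L_w = 2 × 180 = 360 mm; section modulus (unit throat) S = 2 × L²/6 = 10800 mm².
Direct shear f_v = P/L_w = 116×10³/360 = 322.2 N/mm.
Moment M = P × e = 116×10³ × 100 = 11600000 N·mm; bending f_b = M/S = 1074 N/mm.
f_max = √(f_v² + f_b²) = √(322.2² + 1074²) = 1121 N/mm.
φr_n = 0.75 × 0.6 × 490 × (0.707 × 16) = 2494 N/mm → adequate.

f_max ≈ 1120 N/mm; adequate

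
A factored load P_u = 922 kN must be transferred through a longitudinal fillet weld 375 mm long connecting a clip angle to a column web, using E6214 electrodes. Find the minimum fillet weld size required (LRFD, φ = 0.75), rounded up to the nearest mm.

w = 13 mm

E62XX → F_EXX = 620 MPa.
Total weld length L = 375 mm.
Required throat t_e = P_u / (φ × 0.6 F_EXX × L) = 922 / (0.75 × 0.6 × 620 × 375 × 10⁻³) = 8.812 mm.
Required leg w = t_e / 0.707 = 12.46 mm → use 13 mm.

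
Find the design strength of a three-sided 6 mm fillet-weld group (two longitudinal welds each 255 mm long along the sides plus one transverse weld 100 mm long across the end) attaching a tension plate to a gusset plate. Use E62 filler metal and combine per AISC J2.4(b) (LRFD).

φR_n ≈ 722 kN

E62XX → F_EXX = 620 MPa.
t_e = 0.707 × 6 = 4.242 mm.
R_nwl = 0.6 × 620 × 4.242 × 510 × 10⁻³ = 804.8 kN (longitudinal, 2 welds).
R_nwt = 0.6 × 620 × 4.242 × 100 × 10⁻³ = 157.8 kN (transverse, base value).
(i) R_nwl + R_nwt = 962.6 kN; (ii) 0.85 R_nwl + 1.5 R_nwt = 920.8 kN.
R_n = max = 962.6 kN [governs: (i)]; φR_n = 721.9 kN.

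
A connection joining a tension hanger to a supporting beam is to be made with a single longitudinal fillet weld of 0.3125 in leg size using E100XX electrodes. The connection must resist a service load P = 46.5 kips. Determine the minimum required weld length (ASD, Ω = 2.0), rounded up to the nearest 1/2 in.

L = 7.5 in

E100XX → F_EXX = 100 ksi.
Throat t_e = 0.707 × 0.3125 = 0.2209 in.
r_n/Ω = (0.6 × 100 × 0.2209) / 2.0 = 6.628 kip/in.
L_req = P / (r_n/Ω) = 46.5 / 6.628 = 7.016 in total.
Round up → use L = 7.5 in.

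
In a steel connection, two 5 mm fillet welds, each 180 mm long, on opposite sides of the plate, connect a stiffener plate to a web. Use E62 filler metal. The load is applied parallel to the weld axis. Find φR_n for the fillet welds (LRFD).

φR_n ≈ 355 kN

E62XX → F_EXX = 620 MPa.
Effective throat t_e = 0.707 × 5 = 3.535 mm.
Total length L = 360 mm; A_we = 3.535 × 360 = 1273 mm².
F_nw = 0.6 F_EXX = 0.6 × 620 = 372 MPa.
φR_n = 0.75 × 372 × 1273 × 10⁻³ = 355.1 kN.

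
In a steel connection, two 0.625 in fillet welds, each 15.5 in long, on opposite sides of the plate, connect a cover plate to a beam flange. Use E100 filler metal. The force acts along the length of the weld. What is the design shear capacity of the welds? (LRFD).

E100XX → F_EXX = 100 ksi.
Effective throat t_e = 0.707 × 0.625 = 0.4419 in.
Total length L = 31 in; A_we = 0.4419 × 31 = 13.7 in².
F_nw = 0.6 F_EXX = 0.6 × 100 = 60 ksi.
φR_n = 0.75 × 60 × 13.7 = 616.4 kips.

φR_n ≈ 616 kips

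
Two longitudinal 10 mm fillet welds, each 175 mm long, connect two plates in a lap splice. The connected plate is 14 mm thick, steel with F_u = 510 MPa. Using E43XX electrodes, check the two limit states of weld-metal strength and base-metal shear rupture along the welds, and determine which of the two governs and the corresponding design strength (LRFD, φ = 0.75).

E43XX → F_EXX = 430 MPa.
t_e = 0.707 × 10 = 7.07 mm; L = 350 mm.
Weld metal: φR_n = 0.75 × 0.6 × 430 × 7.07 × 350 × 10⁻³ = 478.8 kN.
Base metal (shear rupture): φR_n = 0.75 × 0.6 × 510 × 14 × 350 × 10⁻³ = 1125 kN.
Governing: weld metal.

φR_n ≈ 479 kN (weld metal governs)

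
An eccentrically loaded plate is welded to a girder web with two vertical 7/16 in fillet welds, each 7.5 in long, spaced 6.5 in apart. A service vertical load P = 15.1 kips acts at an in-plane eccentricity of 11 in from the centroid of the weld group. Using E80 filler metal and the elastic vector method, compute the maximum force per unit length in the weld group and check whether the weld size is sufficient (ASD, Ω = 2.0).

E80XX → F_EXX = 80 ksi.
Total weld length L_w = 15 in. Treat welds as unit-width lines.
Polar moment about centroid: J = 2[d³/12 + d(b/2)²] = 2[7.5³/12 + 7.5×3.25²] = 228.8 in³.
Direct shear f_v = P/L_w = 15.1 / 15 = 1.007 kip/in (vertical).
Torsion M = P·e = 15.1 × 11 = 166.1 kip·in.
Critical point at (x, y) = (3.25, 3.75) from centroid. f_tx = M·y/J = 2.723 kip/in; f_ty = M·x/J = 2.36 kip/in.
Resultant f_max = √[f_tx² + (f_v + f_ty)²] = √[2.723² + (1.007 + 2.36)²] = 4.33 kip/in.
Capacity per unit length: r_n/Ω = (1/2.0) × 0.6 × 80 × (0.707 × 0.4375) = 7.423 kip/in.
4.33 ≤ 7.423 → adequate.

f_max ≈ 4.33 kip/in; adequate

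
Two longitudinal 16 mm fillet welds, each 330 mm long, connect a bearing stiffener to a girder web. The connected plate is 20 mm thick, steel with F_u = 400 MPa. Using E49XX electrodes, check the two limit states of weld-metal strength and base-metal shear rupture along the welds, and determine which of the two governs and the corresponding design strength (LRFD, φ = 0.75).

φR_n ≈ 1650 kN (weld metal governs)

E49XX → F_EXX = 490 MPa.
t_e = 0.707 × 16 = 11.31 mm; L = 660 mm.
Weld metal: φR_n = 0.75 × 0.6 × 490 × 11.31 × 660 × 10⁻³ = 1646 kN.
Base metal (shear rupture): φR_n = 0.75 × 0.6 × 400 × 20 × 660 × 10⁻³ = 2376 kN.
Governing: weld metal.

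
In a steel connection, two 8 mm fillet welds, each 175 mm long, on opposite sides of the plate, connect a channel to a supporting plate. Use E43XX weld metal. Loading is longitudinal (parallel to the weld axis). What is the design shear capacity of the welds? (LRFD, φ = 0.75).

φR_n ≈ 383 kN

E43XX → F_EXX = 430 MPa.
Effective throat t_e = 0.707 × 8 = 5.656 mm.
Total length L = 350 mm; A_we = 5.656 × 350 = 1980 mm².
F_nw = 0.6 F_EXX = 0.6 × 430 = 258 MPa.
φR_n = 0.75 × 258 × 1980 × 10⁻³ = 383.1 kN.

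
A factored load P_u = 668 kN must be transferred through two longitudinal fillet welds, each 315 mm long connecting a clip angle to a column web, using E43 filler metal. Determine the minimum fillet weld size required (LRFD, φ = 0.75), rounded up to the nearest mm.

w = 8 mm

E43XX → F_EXX = 430 MPa.
Total weld length L = 630 mm.
Required throat t_e = P_u / (φ × 0.6 F_EXX × L) = 668 / (0.75 × 0.6 × 430 × 630 × 10⁻³) = 5.48 mm.
Required leg w = t_e / 0.707 = 7.751 mm → use 8 mm.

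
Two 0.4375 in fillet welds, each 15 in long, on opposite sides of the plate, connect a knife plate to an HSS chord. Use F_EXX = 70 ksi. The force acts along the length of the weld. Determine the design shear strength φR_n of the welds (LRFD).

Effective throat t_e = 0.707 × 0.4375 = 0.3093 in.
Total length L = 30 in; A_we = 0.3093 × 30 = 9.279 in².
F_nw = 0.6 F_EXX = 0.6 × 70 = 42 ksi.
φR_n = 0.75 × 42 × 9.279 = 292.3 kip.

φR_n ≈ 292 kip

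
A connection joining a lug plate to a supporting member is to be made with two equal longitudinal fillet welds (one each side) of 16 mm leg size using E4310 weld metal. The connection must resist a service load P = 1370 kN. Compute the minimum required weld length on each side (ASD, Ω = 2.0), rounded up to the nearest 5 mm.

E43XX → F_EXX = 430 MPa.
Throat t_e = 0.707 × 16 = 11.31 mm.
r_n/Ω = (0.6 × 430 × 11.31) / 2.0 = 1459 N/mm = 1.459 kN/mm.
L_req = P / (r_n/Ω) = 1370 / 1.459 = 938.8 mm total.
Per side: 938.8 / 2 = 469.4 mm.
Round up → use L = 470 mm on each side.

L = 470 mm on each side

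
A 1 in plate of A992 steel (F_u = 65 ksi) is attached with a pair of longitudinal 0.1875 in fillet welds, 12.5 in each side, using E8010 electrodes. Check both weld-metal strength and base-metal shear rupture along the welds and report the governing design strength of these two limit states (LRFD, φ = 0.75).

φR_n ≈ 119 kips (weld metal governs)

E80XX → F_EXX = 80 ksi.
t_e = 0.707 × 0.1875 = 0.1326 in; L = 25 in.
Weld metal: φR_n = 0.75 × 0.6 × 80 × 0.1326 × 25 = 119.3 kips.
Base metal (shear rupture): φR_n = 0.75 × 0.6 × 65 × 1 × 25 = 731.2 kips.
Governing: weld metal.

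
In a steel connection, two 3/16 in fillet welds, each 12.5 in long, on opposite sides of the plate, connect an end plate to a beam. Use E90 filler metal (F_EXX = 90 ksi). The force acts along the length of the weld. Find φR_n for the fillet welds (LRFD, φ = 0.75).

Effective throat t_e = 0.707 × 0.1875 = 0.1326 in.
Total length L = 25 in; A_we = 0.1326 × 25 = 3.314 in².
F_nw = 0.6 F_EXX = 0.6 × 90 = 54 ksi.
φR_n = 0.75 × 54 × 3.314 = 134.2 kips.

φR_n ≈ 134 kips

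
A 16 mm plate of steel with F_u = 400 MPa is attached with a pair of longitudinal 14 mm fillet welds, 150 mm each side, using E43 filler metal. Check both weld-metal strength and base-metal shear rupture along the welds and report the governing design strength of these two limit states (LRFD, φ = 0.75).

φR_n ≈ 575 kN (weld metal governs)

E43XX → F_EXX = 430 MPa.
t_e = 0.707 × 14 = 9.898 mm; L = 300 mm.
Weld metal: φR_n = 0.75 × 0.6 × 430 × 9.898 × 300 × 10⁻³ = 574.6 kN.
Base metal (shear rupture): φR_n = 0.75 × 0.6 × 400 × 16 × 300 × 10⁻³ = 864 kN.
Governing: weld metal.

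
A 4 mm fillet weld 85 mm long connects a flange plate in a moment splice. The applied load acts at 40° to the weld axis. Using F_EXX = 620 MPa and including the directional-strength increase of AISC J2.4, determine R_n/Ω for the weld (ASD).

t_e = 0.707 × 4 = 2.828 mm; A_we = 2.828 × 85 = 240.4 mm².
Directional factor: 1.0 + 0.5 sin^1.5(40°) = 1.258.
F_nw = 0.6 × 620 × 1.258 = 467.9 MPa.
R_n/Ω = (467.9 × 240.4) / 2.0 × 10⁻³ = 56.23 kN.

R_n/Ω ≈ 56.2 kN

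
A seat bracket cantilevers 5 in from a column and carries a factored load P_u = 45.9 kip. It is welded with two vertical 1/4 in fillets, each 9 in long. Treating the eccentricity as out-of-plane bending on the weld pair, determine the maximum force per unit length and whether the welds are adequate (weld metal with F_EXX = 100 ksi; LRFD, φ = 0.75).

f_max ≈ 8.87 kip/in; NOT adequate

L_w = 2 × 9 = 18 in; section modulus (unit throat) S = 2 × L²/6 = 27 in².
Direct shear f_v = P/L_w = 45.9/18 = 2.55 kip/in.
Moment M = P × e = 45.9 × 5 = 229.5 kip·in; bending f_b = M/S = 8.5 kip/in.
f_max = √(f_v² + f_b²) = √(2.55² + 8.5²) = 8.874 kip/in.
φr_n = 0.75 × 0.6 × 100 × (0.707 × 0.25) = 7.954 kip/in → NOT adequate.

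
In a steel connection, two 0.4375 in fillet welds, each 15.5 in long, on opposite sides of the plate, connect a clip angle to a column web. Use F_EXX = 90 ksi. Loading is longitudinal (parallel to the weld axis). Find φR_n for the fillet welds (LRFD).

φR_n ≈ 388 kip

Effective throat t_e = 0.707 × 0.4375 = 0.3093 in.
Total length L = 31 in; A_we = 0.3093 × 31 = 9.589 in².
F_nw = 0.6 F_EXX = 0.6 × 90 = 54 ksi.
φR_n = 0.75 × 54 × 9.589 = 388.3 kip.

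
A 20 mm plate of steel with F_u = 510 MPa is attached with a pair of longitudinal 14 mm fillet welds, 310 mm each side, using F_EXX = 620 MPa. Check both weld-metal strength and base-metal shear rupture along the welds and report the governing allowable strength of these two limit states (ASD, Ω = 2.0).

R_n/Ω ≈ 1140 kN (weld metal governs)

t_e = 0.707 × 14 = 9.898 mm; L = 620 mm.
Weld metal: R_n/Ω = (1/2.0) × 0.6 × 620 × 9.898 × 620 × 10⁻³ = 1141 kN.
Base metal (shear rupture): R_n/Ω = (1/2.0) × 0.6 × 510 × 20 × 620 × 10⁻³ = 1897 kN.
Governing: weld metal.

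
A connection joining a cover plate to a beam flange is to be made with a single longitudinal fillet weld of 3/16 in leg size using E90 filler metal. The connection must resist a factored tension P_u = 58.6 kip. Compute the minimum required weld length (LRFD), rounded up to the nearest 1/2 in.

E90XX → F_EXX = 90 ksi.
Throat t_e = 0.707 × 0.1875 = 0.1326 in.
φr_n = 0.75 × 0.6 × 90 × 0.1326 = 5.369 kip/in.
L_req = P_u / φr_n = 58.6 / 5.369 = 10.91 in total.
Round up → use L = 11 in.

L = 11 in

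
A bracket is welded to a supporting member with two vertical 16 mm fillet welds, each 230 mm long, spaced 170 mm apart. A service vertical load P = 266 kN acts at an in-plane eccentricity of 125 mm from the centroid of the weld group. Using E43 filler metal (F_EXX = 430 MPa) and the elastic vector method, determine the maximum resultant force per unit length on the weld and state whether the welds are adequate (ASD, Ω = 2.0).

Total weld length L_w = 460 mm. Treat welds as unit-width lines.
Polar moment about centroid: J = 2[d³/12 + d(b/2)²] = 2[230³/12 + 230×85²] = 5351000 mm³.
Direct shear f_v = P/L_w = 266×10³ / 460 = 578.3 N/mm (vertical).
Torsion M = P·e = 266×10³ × 125 = 33250000 N·mm.
Critical point at (x, y) = (85, 115) from centroid. f_tx = M·y/J = 714.5 N/mm; f_ty = M·x/J = 528.1 N/mm.
Resultant f_max = √[f_tx² + (f_v + f_ty)²] = √[714.5² + (578.3 + 528.1)²] = 1317 N/mm.
Capacity per unit length: r_n/Ω = (1/2.0) × 0.6 × 430 × (0.707 × 16) = 1459 N/mm.
1317 ≤ 1459 → adequate.

f_max ≈ 1320 N/mm; adequate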